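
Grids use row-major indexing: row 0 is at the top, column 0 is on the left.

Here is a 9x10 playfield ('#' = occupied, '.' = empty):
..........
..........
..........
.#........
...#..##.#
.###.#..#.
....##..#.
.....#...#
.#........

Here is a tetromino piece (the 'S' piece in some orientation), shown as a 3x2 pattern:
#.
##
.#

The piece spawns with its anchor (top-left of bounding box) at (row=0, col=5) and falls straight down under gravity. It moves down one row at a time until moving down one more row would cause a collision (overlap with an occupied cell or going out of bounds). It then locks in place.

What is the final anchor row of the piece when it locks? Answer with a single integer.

Spawn at (row=0, col=5). Try each row:
  row 0: fits
  row 1: fits
  row 2: blocked -> lock at row 1

Answer: 1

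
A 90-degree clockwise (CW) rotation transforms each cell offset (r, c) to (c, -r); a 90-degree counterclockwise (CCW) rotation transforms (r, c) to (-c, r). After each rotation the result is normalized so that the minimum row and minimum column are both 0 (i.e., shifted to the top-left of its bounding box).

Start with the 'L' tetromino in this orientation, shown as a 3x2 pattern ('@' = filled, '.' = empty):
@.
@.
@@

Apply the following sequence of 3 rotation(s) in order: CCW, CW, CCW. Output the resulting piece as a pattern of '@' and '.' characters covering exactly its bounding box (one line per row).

Answer: ..@
@@@

Derivation:
Start:
@.
@.
@@
After rotation 1 (CCW):
..@
@@@
After rotation 2 (CW):
@.
@.
@@
After rotation 3 (CCW):
..@
@@@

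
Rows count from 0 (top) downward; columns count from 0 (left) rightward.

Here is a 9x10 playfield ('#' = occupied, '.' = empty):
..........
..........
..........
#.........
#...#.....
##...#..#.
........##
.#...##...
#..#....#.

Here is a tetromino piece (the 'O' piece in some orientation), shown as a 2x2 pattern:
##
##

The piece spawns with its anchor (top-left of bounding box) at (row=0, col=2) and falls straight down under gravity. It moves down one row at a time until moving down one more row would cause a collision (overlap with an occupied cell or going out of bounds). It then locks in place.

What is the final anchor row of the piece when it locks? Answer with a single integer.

Spawn at (row=0, col=2). Try each row:
  row 0: fits
  row 1: fits
  row 2: fits
  row 3: fits
  row 4: fits
  row 5: fits
  row 6: fits
  row 7: blocked -> lock at row 6

Answer: 6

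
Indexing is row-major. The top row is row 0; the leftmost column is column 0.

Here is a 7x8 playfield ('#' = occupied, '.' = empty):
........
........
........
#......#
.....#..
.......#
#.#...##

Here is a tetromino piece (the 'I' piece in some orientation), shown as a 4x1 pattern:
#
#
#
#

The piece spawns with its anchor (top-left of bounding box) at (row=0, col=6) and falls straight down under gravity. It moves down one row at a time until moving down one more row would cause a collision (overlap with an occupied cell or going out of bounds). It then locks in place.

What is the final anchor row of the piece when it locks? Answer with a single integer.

Answer: 2

Derivation:
Spawn at (row=0, col=6). Try each row:
  row 0: fits
  row 1: fits
  row 2: fits
  row 3: blocked -> lock at row 2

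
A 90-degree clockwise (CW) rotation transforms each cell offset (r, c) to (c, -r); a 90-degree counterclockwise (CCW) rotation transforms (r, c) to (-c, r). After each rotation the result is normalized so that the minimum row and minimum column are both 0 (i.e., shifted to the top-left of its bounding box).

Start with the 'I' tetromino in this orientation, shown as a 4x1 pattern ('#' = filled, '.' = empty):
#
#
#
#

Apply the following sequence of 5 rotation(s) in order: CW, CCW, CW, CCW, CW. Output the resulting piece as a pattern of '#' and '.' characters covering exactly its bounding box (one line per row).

Start:
#
#
#
#
After rotation 1 (CW):
####
After rotation 2 (CCW):
#
#
#
#
After rotation 3 (CW):
####
After rotation 4 (CCW):
#
#
#
#
After rotation 5 (CW):
####

Answer: ####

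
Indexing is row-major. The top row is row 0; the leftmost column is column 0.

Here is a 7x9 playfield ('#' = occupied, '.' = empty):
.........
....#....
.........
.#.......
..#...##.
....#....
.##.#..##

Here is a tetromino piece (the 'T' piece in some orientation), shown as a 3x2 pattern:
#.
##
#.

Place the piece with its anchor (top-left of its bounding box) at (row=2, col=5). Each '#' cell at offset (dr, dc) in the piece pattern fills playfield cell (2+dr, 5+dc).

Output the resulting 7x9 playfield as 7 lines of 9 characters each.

Answer: .........
....#....
.....#...
.#...##..
..#..###.
....#....
.##.#..##

Derivation:
Fill (2+0,5+0) = (2,5)
Fill (2+1,5+0) = (3,5)
Fill (2+1,5+1) = (3,6)
Fill (2+2,5+0) = (4,5)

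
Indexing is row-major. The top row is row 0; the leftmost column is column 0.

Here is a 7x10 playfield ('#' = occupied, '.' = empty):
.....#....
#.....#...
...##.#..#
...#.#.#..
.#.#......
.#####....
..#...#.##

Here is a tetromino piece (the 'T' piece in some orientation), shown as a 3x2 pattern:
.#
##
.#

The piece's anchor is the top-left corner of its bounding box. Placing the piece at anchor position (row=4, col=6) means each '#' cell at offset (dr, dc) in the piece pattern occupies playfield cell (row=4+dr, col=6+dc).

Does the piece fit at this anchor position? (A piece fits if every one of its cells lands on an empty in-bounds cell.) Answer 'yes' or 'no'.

Check each piece cell at anchor (4, 6):
  offset (0,1) -> (4,7): empty -> OK
  offset (1,0) -> (5,6): empty -> OK
  offset (1,1) -> (5,7): empty -> OK
  offset (2,1) -> (6,7): empty -> OK
All cells valid: yes

Answer: yes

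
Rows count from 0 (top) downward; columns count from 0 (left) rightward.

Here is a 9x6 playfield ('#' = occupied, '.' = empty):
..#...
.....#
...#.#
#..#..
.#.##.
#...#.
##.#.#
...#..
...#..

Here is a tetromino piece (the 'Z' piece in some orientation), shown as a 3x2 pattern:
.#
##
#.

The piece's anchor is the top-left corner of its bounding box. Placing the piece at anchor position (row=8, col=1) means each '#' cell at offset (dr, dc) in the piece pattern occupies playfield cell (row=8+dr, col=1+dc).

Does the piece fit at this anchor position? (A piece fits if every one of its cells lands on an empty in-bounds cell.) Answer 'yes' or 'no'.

Answer: no

Derivation:
Check each piece cell at anchor (8, 1):
  offset (0,1) -> (8,2): empty -> OK
  offset (1,0) -> (9,1): out of bounds -> FAIL
  offset (1,1) -> (9,2): out of bounds -> FAIL
  offset (2,0) -> (10,1): out of bounds -> FAIL
All cells valid: no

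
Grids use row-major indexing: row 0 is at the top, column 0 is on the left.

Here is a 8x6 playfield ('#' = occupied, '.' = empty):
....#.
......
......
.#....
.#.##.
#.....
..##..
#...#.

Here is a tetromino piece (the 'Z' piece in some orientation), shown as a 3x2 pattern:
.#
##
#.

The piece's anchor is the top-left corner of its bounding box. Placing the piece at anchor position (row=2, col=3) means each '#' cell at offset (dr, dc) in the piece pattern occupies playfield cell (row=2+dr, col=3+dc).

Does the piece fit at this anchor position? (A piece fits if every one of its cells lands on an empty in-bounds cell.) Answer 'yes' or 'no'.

Check each piece cell at anchor (2, 3):
  offset (0,1) -> (2,4): empty -> OK
  offset (1,0) -> (3,3): empty -> OK
  offset (1,1) -> (3,4): empty -> OK
  offset (2,0) -> (4,3): occupied ('#') -> FAIL
All cells valid: no

Answer: no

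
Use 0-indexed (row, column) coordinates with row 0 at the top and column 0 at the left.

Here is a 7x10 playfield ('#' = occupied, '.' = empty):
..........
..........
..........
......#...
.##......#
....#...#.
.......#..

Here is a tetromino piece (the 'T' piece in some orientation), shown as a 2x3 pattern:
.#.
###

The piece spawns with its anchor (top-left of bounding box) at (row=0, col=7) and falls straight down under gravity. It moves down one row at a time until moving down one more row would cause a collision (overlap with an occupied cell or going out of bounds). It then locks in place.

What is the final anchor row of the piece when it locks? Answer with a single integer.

Spawn at (row=0, col=7). Try each row:
  row 0: fits
  row 1: fits
  row 2: fits
  row 3: blocked -> lock at row 2

Answer: 2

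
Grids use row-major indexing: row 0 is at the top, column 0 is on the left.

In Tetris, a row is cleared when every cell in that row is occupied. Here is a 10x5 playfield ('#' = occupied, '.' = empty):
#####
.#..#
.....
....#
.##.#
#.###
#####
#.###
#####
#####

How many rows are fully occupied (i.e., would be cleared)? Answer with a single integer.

Check each row:
  row 0: 0 empty cells -> FULL (clear)
  row 1: 3 empty cells -> not full
  row 2: 5 empty cells -> not full
  row 3: 4 empty cells -> not full
  row 4: 2 empty cells -> not full
  row 5: 1 empty cell -> not full
  row 6: 0 empty cells -> FULL (clear)
  row 7: 1 empty cell -> not full
  row 8: 0 empty cells -> FULL (clear)
  row 9: 0 empty cells -> FULL (clear)
Total rows cleared: 4

Answer: 4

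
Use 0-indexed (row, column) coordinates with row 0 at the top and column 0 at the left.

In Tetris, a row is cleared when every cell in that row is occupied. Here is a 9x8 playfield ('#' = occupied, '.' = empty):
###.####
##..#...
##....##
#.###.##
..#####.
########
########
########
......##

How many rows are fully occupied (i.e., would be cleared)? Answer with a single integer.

Answer: 3

Derivation:
Check each row:
  row 0: 1 empty cell -> not full
  row 1: 5 empty cells -> not full
  row 2: 4 empty cells -> not full
  row 3: 2 empty cells -> not full
  row 4: 3 empty cells -> not full
  row 5: 0 empty cells -> FULL (clear)
  row 6: 0 empty cells -> FULL (clear)
  row 7: 0 empty cells -> FULL (clear)
  row 8: 6 empty cells -> not full
Total rows cleared: 3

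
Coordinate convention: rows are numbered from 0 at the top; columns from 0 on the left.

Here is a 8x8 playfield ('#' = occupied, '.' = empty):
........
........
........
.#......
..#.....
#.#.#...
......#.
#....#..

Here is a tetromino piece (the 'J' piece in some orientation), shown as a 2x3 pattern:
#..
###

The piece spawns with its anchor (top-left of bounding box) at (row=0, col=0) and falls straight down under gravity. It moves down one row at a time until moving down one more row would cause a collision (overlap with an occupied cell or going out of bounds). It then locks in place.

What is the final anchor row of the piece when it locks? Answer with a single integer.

Spawn at (row=0, col=0). Try each row:
  row 0: fits
  row 1: fits
  row 2: blocked -> lock at row 1

Answer: 1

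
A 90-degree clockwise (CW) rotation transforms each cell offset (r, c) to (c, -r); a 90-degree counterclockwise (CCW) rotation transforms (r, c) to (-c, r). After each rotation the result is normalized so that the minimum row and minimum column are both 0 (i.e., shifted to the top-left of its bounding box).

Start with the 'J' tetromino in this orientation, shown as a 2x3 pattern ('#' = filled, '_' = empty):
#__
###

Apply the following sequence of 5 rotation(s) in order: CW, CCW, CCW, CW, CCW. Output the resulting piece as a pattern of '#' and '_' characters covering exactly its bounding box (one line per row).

Answer: _#
_#
##

Derivation:
Start:
#__
###
After rotation 1 (CW):
##
#_
#_
After rotation 2 (CCW):
#__
###
After rotation 3 (CCW):
_#
_#
##
After rotation 4 (CW):
#__
###
After rotation 5 (CCW):
_#
_#
##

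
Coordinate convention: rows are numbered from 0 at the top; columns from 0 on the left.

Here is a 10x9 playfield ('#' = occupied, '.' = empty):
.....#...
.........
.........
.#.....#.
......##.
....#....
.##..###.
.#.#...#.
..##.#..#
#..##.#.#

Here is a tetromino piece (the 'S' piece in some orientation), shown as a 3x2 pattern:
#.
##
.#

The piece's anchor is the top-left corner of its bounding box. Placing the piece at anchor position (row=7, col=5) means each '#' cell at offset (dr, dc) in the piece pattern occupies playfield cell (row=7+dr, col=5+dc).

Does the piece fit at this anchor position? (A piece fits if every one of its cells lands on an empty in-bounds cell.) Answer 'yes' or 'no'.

Answer: no

Derivation:
Check each piece cell at anchor (7, 5):
  offset (0,0) -> (7,5): empty -> OK
  offset (1,0) -> (8,5): occupied ('#') -> FAIL
  offset (1,1) -> (8,6): empty -> OK
  offset (2,1) -> (9,6): occupied ('#') -> FAIL
All cells valid: no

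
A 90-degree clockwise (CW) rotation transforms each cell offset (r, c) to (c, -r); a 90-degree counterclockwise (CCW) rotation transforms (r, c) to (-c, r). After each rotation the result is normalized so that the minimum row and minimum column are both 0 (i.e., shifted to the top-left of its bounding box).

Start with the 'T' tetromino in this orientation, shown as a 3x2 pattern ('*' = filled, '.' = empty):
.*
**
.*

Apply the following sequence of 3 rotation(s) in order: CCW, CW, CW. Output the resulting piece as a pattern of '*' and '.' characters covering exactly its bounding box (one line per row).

Start:
.*
**
.*
After rotation 1 (CCW):
***
.*.
After rotation 2 (CW):
.*
**
.*
After rotation 3 (CW):
.*.
***

Answer: .*.
***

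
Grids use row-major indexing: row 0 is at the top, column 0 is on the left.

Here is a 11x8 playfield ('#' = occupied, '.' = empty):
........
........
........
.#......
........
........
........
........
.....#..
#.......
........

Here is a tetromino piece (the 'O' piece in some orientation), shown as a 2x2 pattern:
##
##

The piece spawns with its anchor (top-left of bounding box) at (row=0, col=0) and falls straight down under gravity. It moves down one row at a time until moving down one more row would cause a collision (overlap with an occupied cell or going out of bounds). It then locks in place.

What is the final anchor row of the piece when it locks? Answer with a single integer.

Answer: 1

Derivation:
Spawn at (row=0, col=0). Try each row:
  row 0: fits
  row 1: fits
  row 2: blocked -> lock at row 1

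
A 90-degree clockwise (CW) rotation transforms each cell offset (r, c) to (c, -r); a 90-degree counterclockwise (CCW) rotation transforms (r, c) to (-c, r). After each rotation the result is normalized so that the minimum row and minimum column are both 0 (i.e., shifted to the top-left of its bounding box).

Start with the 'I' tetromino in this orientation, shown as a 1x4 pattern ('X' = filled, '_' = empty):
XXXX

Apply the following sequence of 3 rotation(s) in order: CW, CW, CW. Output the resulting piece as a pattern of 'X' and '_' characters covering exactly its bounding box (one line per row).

Start:
XXXX
After rotation 1 (CW):
X
X
X
X
After rotation 2 (CW):
XXXX
After rotation 3 (CW):
X
X
X
X

Answer: X
X
X
X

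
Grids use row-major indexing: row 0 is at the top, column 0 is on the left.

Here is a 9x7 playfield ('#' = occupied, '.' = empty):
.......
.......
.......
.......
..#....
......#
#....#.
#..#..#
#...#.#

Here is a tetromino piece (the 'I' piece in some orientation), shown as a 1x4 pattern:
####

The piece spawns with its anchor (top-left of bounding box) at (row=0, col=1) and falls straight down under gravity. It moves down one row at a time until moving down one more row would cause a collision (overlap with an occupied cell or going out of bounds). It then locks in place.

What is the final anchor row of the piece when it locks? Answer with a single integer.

Spawn at (row=0, col=1). Try each row:
  row 0: fits
  row 1: fits
  row 2: fits
  row 3: fits
  row 4: blocked -> lock at row 3

Answer: 3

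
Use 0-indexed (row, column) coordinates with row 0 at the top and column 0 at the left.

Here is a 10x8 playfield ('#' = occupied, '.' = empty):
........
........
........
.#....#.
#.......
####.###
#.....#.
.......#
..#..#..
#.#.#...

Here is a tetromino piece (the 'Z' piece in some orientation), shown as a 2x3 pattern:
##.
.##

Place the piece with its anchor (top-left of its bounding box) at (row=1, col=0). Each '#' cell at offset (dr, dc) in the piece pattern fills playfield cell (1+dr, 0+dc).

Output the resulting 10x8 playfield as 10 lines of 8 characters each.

Fill (1+0,0+0) = (1,0)
Fill (1+0,0+1) = (1,1)
Fill (1+1,0+1) = (2,1)
Fill (1+1,0+2) = (2,2)

Answer: ........
##......
.##.....
.#....#.
#.......
####.###
#.....#.
.......#
..#..#..
#.#.#...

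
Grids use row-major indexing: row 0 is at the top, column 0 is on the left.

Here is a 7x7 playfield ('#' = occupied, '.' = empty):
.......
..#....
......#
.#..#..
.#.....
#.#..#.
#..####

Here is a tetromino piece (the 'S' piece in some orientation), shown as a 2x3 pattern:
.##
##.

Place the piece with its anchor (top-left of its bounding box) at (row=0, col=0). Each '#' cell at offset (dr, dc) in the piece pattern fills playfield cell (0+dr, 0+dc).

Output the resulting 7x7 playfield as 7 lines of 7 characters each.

Fill (0+0,0+1) = (0,1)
Fill (0+0,0+2) = (0,2)
Fill (0+1,0+0) = (1,0)
Fill (0+1,0+1) = (1,1)

Answer: .##....
###....
......#
.#..#..
.#.....
#.#..#.
#..####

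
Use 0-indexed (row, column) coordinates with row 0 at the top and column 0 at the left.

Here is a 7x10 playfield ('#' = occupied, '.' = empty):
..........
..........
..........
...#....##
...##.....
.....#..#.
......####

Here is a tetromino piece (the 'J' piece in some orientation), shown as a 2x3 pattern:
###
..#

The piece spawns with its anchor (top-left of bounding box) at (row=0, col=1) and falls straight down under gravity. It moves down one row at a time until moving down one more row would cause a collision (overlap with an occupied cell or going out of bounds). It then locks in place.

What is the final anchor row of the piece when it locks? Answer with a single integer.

Answer: 1

Derivation:
Spawn at (row=0, col=1). Try each row:
  row 0: fits
  row 1: fits
  row 2: blocked -> lock at row 1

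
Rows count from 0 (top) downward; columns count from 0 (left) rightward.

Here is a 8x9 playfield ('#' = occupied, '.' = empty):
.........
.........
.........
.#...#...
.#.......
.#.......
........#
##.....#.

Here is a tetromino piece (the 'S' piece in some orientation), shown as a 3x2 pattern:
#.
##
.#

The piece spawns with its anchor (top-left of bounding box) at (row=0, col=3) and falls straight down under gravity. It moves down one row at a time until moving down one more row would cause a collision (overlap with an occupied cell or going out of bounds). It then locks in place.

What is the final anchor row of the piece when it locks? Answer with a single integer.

Answer: 5

Derivation:
Spawn at (row=0, col=3). Try each row:
  row 0: fits
  row 1: fits
  row 2: fits
  row 3: fits
  row 4: fits
  row 5: fits
  row 6: blocked -> lock at row 5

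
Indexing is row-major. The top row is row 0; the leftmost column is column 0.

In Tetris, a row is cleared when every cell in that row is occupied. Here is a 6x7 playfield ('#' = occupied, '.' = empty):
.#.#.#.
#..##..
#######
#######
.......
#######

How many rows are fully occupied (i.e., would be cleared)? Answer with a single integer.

Check each row:
  row 0: 4 empty cells -> not full
  row 1: 4 empty cells -> not full
  row 2: 0 empty cells -> FULL (clear)
  row 3: 0 empty cells -> FULL (clear)
  row 4: 7 empty cells -> not full
  row 5: 0 empty cells -> FULL (clear)
Total rows cleared: 3

Answer: 3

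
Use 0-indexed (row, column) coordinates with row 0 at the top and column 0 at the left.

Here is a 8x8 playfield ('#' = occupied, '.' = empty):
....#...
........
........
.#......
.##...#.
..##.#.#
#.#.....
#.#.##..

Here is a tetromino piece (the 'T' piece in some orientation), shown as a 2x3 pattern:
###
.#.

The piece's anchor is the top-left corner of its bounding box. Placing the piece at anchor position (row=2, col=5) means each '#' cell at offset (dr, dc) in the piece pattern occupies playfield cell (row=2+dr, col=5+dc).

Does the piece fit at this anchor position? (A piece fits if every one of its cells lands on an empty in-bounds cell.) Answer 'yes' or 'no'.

Answer: yes

Derivation:
Check each piece cell at anchor (2, 5):
  offset (0,0) -> (2,5): empty -> OK
  offset (0,1) -> (2,6): empty -> OK
  offset (0,2) -> (2,7): empty -> OK
  offset (1,1) -> (3,6): empty -> OK
All cells valid: yes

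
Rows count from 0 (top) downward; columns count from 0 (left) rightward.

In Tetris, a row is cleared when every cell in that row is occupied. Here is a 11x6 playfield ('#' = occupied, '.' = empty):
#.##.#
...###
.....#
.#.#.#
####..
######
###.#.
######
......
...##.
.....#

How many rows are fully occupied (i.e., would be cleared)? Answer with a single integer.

Check each row:
  row 0: 2 empty cells -> not full
  row 1: 3 empty cells -> not full
  row 2: 5 empty cells -> not full
  row 3: 3 empty cells -> not full
  row 4: 2 empty cells -> not full
  row 5: 0 empty cells -> FULL (clear)
  row 6: 2 empty cells -> not full
  row 7: 0 empty cells -> FULL (clear)
  row 8: 6 empty cells -> not full
  row 9: 4 empty cells -> not full
  row 10: 5 empty cells -> not full
Total rows cleared: 2

Answer: 2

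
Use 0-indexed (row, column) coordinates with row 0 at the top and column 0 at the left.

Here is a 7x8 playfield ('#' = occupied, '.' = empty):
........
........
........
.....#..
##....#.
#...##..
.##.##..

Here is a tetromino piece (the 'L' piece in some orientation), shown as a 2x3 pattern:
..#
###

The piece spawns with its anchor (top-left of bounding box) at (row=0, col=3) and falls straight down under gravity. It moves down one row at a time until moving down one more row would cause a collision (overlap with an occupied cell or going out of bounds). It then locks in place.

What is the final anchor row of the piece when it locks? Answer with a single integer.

Answer: 1

Derivation:
Spawn at (row=0, col=3). Try each row:
  row 0: fits
  row 1: fits
  row 2: blocked -> lock at row 1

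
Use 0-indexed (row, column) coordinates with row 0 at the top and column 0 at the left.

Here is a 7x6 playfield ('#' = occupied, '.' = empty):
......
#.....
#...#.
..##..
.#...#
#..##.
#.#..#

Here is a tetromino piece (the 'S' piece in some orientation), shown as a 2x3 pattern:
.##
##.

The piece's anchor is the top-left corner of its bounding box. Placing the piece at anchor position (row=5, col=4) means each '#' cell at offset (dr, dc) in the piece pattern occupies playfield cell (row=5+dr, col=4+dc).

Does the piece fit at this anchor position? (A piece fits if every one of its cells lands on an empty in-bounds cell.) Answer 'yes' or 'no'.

Check each piece cell at anchor (5, 4):
  offset (0,1) -> (5,5): empty -> OK
  offset (0,2) -> (5,6): out of bounds -> FAIL
  offset (1,0) -> (6,4): empty -> OK
  offset (1,1) -> (6,5): occupied ('#') -> FAIL
All cells valid: no

Answer: no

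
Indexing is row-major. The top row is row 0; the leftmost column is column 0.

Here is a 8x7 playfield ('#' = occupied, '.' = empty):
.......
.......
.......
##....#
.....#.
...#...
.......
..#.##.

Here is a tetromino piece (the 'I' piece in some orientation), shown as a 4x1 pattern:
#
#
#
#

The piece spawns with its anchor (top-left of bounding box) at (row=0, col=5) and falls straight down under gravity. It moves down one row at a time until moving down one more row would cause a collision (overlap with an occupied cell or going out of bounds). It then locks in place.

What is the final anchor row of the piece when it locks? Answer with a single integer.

Spawn at (row=0, col=5). Try each row:
  row 0: fits
  row 1: blocked -> lock at row 0

Answer: 0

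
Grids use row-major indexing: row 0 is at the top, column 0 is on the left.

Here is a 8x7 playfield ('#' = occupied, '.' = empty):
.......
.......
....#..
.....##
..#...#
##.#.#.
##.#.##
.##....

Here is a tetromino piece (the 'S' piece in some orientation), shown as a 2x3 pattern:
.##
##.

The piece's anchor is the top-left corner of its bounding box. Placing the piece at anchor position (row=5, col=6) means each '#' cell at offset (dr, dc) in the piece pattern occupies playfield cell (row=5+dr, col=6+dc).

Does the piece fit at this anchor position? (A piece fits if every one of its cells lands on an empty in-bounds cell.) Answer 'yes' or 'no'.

Answer: no

Derivation:
Check each piece cell at anchor (5, 6):
  offset (0,1) -> (5,7): out of bounds -> FAIL
  offset (0,2) -> (5,8): out of bounds -> FAIL
  offset (1,0) -> (6,6): occupied ('#') -> FAIL
  offset (1,1) -> (6,7): out of bounds -> FAIL
All cells valid: no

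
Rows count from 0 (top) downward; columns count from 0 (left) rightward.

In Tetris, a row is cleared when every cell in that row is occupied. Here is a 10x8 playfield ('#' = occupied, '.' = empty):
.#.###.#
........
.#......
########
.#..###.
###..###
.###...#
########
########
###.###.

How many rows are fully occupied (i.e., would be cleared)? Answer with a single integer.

Answer: 3

Derivation:
Check each row:
  row 0: 3 empty cells -> not full
  row 1: 8 empty cells -> not full
  row 2: 7 empty cells -> not full
  row 3: 0 empty cells -> FULL (clear)
  row 4: 4 empty cells -> not full
  row 5: 2 empty cells -> not full
  row 6: 4 empty cells -> not full
  row 7: 0 empty cells -> FULL (clear)
  row 8: 0 empty cells -> FULL (clear)
  row 9: 2 empty cells -> not full
Total rows cleared: 3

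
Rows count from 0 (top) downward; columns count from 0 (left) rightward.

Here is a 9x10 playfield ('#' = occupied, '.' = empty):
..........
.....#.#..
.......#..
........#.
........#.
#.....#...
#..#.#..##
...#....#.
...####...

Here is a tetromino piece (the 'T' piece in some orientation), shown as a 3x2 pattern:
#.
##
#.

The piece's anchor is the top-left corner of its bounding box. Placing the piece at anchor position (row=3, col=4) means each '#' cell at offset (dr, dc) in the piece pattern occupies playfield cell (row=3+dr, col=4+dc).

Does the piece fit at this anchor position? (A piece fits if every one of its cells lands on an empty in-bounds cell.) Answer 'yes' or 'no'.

Check each piece cell at anchor (3, 4):
  offset (0,0) -> (3,4): empty -> OK
  offset (1,0) -> (4,4): empty -> OK
  offset (1,1) -> (4,5): empty -> OK
  offset (2,0) -> (5,4): empty -> OK
All cells valid: yes

Answer: yes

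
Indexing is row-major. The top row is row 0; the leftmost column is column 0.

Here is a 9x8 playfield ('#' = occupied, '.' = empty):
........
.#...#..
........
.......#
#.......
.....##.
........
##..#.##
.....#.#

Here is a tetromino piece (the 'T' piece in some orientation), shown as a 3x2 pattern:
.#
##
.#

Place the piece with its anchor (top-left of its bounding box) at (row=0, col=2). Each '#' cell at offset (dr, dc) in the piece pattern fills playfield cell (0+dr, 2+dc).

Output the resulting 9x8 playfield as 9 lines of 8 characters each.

Answer: ...#....
.###.#..
...#....
.......#
#.......
.....##.
........
##..#.##
.....#.#

Derivation:
Fill (0+0,2+1) = (0,3)
Fill (0+1,2+0) = (1,2)
Fill (0+1,2+1) = (1,3)
Fill (0+2,2+1) = (2,3)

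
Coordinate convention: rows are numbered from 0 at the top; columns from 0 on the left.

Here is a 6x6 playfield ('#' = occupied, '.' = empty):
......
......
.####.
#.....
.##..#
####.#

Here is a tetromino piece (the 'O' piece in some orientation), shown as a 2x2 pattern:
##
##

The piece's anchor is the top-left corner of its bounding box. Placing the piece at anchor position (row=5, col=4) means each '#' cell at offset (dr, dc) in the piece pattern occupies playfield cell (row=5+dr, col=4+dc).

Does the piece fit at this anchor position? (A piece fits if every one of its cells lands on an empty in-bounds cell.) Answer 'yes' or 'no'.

Answer: no

Derivation:
Check each piece cell at anchor (5, 4):
  offset (0,0) -> (5,4): empty -> OK
  offset (0,1) -> (5,5): occupied ('#') -> FAIL
  offset (1,0) -> (6,4): out of bounds -> FAIL
  offset (1,1) -> (6,5): out of bounds -> FAIL
All cells valid: no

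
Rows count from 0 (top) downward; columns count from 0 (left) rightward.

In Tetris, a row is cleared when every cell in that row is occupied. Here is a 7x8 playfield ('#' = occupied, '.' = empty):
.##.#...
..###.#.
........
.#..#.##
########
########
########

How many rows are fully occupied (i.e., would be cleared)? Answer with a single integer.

Check each row:
  row 0: 5 empty cells -> not full
  row 1: 4 empty cells -> not full
  row 2: 8 empty cells -> not full
  row 3: 4 empty cells -> not full
  row 4: 0 empty cells -> FULL (clear)
  row 5: 0 empty cells -> FULL (clear)
  row 6: 0 empty cells -> FULL (clear)
Total rows cleared: 3

Answer: 3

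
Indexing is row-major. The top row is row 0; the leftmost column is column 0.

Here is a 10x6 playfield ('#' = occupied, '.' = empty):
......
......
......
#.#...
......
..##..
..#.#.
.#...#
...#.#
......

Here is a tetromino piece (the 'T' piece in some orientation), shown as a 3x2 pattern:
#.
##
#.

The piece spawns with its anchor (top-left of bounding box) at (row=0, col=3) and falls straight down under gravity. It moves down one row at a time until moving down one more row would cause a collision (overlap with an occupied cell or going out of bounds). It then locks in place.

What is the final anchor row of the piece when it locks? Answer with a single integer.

Answer: 2

Derivation:
Spawn at (row=0, col=3). Try each row:
  row 0: fits
  row 1: fits
  row 2: fits
  row 3: blocked -> lock at row 2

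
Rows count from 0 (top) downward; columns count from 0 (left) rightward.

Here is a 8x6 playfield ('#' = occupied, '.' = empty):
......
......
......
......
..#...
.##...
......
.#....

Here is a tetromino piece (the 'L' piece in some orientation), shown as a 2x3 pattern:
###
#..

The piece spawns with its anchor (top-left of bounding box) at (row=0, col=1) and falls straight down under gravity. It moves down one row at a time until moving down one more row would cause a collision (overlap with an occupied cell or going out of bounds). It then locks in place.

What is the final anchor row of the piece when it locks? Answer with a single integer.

Answer: 3

Derivation:
Spawn at (row=0, col=1). Try each row:
  row 0: fits
  row 1: fits
  row 2: fits
  row 3: fits
  row 4: blocked -> lock at row 3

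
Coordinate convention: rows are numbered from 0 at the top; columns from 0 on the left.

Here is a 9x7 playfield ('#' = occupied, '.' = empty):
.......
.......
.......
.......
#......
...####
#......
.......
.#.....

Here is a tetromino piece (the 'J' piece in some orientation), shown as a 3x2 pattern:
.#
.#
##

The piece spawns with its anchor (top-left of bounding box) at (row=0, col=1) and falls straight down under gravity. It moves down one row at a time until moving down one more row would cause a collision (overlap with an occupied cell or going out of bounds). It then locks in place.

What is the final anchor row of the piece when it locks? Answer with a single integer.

Spawn at (row=0, col=1). Try each row:
  row 0: fits
  row 1: fits
  row 2: fits
  row 3: fits
  row 4: fits
  row 5: fits
  row 6: blocked -> lock at row 5

Answer: 5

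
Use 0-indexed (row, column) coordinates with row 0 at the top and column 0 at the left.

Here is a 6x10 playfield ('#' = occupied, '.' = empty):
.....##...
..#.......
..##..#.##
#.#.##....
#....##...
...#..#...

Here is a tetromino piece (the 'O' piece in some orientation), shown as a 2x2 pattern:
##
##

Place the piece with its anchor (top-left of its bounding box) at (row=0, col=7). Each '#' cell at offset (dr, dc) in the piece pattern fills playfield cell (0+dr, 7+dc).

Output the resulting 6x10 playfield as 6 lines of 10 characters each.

Fill (0+0,7+0) = (0,7)
Fill (0+0,7+1) = (0,8)
Fill (0+1,7+0) = (1,7)
Fill (0+1,7+1) = (1,8)

Answer: .....####.
..#....##.
..##..#.##
#.#.##....
#....##...
...#..#...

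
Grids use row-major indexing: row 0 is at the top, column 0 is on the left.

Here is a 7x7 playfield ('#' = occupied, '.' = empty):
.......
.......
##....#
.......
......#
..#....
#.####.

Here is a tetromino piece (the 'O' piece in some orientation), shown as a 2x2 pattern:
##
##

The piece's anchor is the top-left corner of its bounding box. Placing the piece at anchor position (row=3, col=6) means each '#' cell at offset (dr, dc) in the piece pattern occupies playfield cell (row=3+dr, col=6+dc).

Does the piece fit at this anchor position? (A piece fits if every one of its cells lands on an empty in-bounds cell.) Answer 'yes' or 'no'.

Answer: no

Derivation:
Check each piece cell at anchor (3, 6):
  offset (0,0) -> (3,6): empty -> OK
  offset (0,1) -> (3,7): out of bounds -> FAIL
  offset (1,0) -> (4,6): occupied ('#') -> FAIL
  offset (1,1) -> (4,7): out of bounds -> FAIL
All cells valid: no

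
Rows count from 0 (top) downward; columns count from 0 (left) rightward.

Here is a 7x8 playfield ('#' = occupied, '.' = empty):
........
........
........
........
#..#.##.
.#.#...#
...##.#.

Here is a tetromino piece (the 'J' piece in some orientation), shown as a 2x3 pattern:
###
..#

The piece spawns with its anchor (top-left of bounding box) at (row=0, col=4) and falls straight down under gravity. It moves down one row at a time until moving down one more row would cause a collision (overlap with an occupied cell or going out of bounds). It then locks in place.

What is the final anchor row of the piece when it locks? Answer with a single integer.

Answer: 2

Derivation:
Spawn at (row=0, col=4). Try each row:
  row 0: fits
  row 1: fits
  row 2: fits
  row 3: blocked -> lock at row 2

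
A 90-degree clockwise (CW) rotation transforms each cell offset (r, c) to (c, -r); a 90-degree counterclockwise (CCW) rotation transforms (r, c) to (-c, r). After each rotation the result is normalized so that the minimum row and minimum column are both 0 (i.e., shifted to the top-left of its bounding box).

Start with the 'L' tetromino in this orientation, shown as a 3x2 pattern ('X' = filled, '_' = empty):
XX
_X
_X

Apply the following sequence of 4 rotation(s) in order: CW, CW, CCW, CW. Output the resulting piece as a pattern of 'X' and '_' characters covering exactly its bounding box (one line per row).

Answer: X_
X_
XX

Derivation:
Start:
XX
_X
_X
After rotation 1 (CW):
__X
XXX
After rotation 2 (CW):
X_
X_
XX
After rotation 3 (CCW):
__X
XXX
After rotation 4 (CW):
X_
X_
XX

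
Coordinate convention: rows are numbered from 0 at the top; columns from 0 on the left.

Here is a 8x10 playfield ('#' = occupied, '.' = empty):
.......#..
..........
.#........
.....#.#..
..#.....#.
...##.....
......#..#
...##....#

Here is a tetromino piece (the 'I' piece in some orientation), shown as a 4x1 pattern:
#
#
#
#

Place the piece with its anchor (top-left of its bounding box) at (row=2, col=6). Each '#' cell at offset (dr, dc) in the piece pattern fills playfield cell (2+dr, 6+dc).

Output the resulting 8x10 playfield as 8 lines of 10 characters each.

Fill (2+0,6+0) = (2,6)
Fill (2+1,6+0) = (3,6)
Fill (2+2,6+0) = (4,6)
Fill (2+3,6+0) = (5,6)

Answer: .......#..
..........
.#....#...
.....###..
..#...#.#.
...##.#...
......#..#
...##....#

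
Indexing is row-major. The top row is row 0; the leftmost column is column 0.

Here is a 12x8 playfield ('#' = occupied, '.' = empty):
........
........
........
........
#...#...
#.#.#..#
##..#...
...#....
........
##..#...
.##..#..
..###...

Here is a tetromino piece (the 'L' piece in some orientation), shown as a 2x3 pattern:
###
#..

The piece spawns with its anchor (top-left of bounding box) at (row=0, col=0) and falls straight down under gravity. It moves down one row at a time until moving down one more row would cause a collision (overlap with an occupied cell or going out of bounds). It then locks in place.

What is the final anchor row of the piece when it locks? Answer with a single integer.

Answer: 2

Derivation:
Spawn at (row=0, col=0). Try each row:
  row 0: fits
  row 1: fits
  row 2: fits
  row 3: blocked -> lock at row 2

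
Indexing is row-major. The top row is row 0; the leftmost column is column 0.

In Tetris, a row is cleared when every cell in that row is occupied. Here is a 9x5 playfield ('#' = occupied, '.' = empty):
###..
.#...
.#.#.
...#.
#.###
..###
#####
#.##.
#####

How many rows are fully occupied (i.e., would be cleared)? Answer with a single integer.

Check each row:
  row 0: 2 empty cells -> not full
  row 1: 4 empty cells -> not full
  row 2: 3 empty cells -> not full
  row 3: 4 empty cells -> not full
  row 4: 1 empty cell -> not full
  row 5: 2 empty cells -> not full
  row 6: 0 empty cells -> FULL (clear)
  row 7: 2 empty cells -> not full
  row 8: 0 empty cells -> FULL (clear)
Total rows cleared: 2

Answer: 2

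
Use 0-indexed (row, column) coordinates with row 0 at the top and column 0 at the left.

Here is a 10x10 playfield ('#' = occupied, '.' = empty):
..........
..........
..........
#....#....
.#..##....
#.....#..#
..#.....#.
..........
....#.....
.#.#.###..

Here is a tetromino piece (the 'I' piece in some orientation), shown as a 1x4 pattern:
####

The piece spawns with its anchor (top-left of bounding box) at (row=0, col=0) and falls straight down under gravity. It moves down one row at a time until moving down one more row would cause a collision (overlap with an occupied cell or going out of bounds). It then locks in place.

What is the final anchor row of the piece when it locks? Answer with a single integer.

Spawn at (row=0, col=0). Try each row:
  row 0: fits
  row 1: fits
  row 2: fits
  row 3: blocked -> lock at row 2

Answer: 2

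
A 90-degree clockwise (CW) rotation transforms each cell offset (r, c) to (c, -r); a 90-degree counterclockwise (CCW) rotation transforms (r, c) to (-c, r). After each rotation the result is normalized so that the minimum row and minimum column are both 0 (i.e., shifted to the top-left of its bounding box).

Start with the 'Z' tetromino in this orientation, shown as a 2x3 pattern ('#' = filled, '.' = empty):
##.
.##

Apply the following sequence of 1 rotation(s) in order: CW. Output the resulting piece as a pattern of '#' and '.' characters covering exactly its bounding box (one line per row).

Start:
##.
.##
After rotation 1 (CW):
.#
##
#.

Answer: .#
##
#.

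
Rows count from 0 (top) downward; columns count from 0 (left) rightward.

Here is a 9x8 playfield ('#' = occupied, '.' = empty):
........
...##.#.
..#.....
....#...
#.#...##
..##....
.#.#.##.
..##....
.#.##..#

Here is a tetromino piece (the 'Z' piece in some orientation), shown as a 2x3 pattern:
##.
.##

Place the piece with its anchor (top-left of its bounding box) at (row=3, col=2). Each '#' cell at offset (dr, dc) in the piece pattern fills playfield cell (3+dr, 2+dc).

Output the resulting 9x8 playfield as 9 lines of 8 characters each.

Answer: ........
...##.#.
..#.....
..###...
#.###.##
..##....
.#.#.##.
..##....
.#.##..#

Derivation:
Fill (3+0,2+0) = (3,2)
Fill (3+0,2+1) = (3,3)
Fill (3+1,2+1) = (4,3)
Fill (3+1,2+2) = (4,4)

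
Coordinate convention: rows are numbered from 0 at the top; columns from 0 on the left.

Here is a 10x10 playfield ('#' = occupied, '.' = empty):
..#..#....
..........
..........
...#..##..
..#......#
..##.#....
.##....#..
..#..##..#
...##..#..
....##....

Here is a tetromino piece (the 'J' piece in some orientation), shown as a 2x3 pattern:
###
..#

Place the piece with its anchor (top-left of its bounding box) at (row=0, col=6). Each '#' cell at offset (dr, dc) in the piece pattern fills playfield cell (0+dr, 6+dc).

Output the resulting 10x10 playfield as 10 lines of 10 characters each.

Fill (0+0,6+0) = (0,6)
Fill (0+0,6+1) = (0,7)
Fill (0+0,6+2) = (0,8)
Fill (0+1,6+2) = (1,8)

Answer: ..#..####.
........#.
..........
...#..##..
..#......#
..##.#....
.##....#..
..#..##..#
...##..#..
....##....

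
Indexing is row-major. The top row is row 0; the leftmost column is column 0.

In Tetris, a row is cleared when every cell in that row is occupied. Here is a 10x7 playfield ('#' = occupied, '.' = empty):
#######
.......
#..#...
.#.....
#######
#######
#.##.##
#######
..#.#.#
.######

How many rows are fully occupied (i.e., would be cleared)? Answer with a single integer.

Check each row:
  row 0: 0 empty cells -> FULL (clear)
  row 1: 7 empty cells -> not full
  row 2: 5 empty cells -> not full
  row 3: 6 empty cells -> not full
  row 4: 0 empty cells -> FULL (clear)
  row 5: 0 empty cells -> FULL (clear)
  row 6: 2 empty cells -> not full
  row 7: 0 empty cells -> FULL (clear)
  row 8: 4 empty cells -> not full
  row 9: 1 empty cell -> not full
Total rows cleared: 4

Answer: 4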